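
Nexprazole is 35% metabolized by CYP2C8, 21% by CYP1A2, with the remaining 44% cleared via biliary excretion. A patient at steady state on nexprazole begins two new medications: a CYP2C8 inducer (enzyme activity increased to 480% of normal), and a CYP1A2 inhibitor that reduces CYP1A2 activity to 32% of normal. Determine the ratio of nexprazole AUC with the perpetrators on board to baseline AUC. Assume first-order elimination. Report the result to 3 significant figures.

The CYP2C8 pathway (35% of clearance) rises to 4.8× activity: 0.35 × 4.8 = 1.68.
The CYP1A2 pathway (21% of clearance) drops to 0.32× activity: 0.21 × 0.32 = 0.0672.
The remaining 44% of clearance is unaffected.
CL_new/CL_old = 1.68 + 0.0672 + 0.44 = 2.1872.
AUC ∝ 1/CL: fold-change = 1 / 2.1872 = 0.457.

0.457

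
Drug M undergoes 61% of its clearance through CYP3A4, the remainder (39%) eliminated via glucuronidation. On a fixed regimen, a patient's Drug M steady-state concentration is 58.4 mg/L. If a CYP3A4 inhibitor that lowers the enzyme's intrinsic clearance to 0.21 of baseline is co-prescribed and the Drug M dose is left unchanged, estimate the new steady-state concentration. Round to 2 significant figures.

1.1 × 10² mg/L

CYP3A4: 0.61 × 0.21 = 0.1281
Other: 0.39 (unchanged)
Relative clearance = 0.1281 + 0.39 = 0.5181.
New steady-state concentration = baseline ÷ relative clearance = 58.4 / 0.5181 = 1.1 × 10² mg/L.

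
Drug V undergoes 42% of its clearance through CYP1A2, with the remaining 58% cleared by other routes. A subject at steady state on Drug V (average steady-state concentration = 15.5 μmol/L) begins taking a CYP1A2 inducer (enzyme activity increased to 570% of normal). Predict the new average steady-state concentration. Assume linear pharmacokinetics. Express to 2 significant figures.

The CYP1A2 pathway (42% of clearance) rises to 5.7× activity: 0.42 × 5.7 = 2.394.
Non-CYP routes (58%) are unchanged.
CL_new/CL_old = 2.394 + 0.58 = 2.974.
Average steady-state concentration ∝ 1/CL, so new value = 15.5 / 2.974 = 5.2 μmol/L.

5.2 μmol/L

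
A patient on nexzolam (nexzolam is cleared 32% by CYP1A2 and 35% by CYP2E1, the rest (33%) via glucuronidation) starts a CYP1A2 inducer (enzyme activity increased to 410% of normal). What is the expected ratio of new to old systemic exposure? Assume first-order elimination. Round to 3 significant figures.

The CYP1A2 pathway (32% of clearance) rises to 4.1× activity: 0.32 × 4.1 = 1.312.
CYP2E1 (35%) and the residual 33% are unaffected.
Relative clearance = 1.312 + 0.35 + 0.33 = 1.992.
Since systemic exposure ∝ 1/CL, the ratio is 1 / 1.992 = 0.502.

0.502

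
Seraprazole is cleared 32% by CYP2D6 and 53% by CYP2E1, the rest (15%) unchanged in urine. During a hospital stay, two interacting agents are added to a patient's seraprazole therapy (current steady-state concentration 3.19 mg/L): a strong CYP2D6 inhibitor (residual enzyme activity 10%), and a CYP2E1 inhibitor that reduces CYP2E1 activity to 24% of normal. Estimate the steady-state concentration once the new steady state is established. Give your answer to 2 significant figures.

10 mg/L

The CYP2D6 pathway (32% of clearance) falls to 0.1× activity: 0.32 × 0.1 = 0.032.
The CYP2E1 pathway (53% of clearance) falls to 0.24× activity: 0.53 × 0.24 = 0.1272.
Non-CYP routes (15%) are unchanged.
New clearance relative to baseline: 0.032 + 0.1272 + 0.15 = 0.3092.
Steady-state concentration ∝ 1/CL: new value = 3.19 / 0.3092 = 10 mg/L.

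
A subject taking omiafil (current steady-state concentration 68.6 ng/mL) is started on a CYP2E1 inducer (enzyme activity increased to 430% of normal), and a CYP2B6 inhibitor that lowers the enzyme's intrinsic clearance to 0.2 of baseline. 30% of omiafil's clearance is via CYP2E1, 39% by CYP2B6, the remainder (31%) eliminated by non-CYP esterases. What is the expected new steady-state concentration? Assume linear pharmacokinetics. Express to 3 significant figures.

40.9 ng/mL

CYP2E1: 0.3 × 4.3 = 1.29
CYP2B6: 0.39 × 0.2 = 0.078
Other: 0.31 (unchanged)
New clearance relative to baseline: 1.29 + 0.078 + 0.31 = 1.678.
Dividing the baseline by the relative clearance: 68.6 / 1.678 = 40.9 ng/mL.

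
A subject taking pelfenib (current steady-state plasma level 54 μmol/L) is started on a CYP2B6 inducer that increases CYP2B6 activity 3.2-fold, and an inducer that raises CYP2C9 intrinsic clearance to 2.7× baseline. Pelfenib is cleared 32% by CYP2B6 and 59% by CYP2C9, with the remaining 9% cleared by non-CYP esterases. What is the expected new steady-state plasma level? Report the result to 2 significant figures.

CYP2B6: 0.32 × 3.2 = 1.024
CYP2C9: 0.59 × 2.7 = 1.593
Other: 0.09 (unchanged)
New clearance relative to baseline: 1.024 + 1.593 + 0.09 = 2.707.
Steady-state plasma level ∝ 1/CL: new value = 54 / 2.707 = 20 μmol/L.

20 μmol/L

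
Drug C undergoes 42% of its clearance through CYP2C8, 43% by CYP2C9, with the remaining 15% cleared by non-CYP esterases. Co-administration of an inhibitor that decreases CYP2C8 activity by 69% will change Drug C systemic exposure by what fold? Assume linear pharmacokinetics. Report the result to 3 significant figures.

CYP2C8: 0.42 × 0.31 = 0.1302
CYP2C9: 0.43 (unchanged)
Other: 0.15 (unchanged)
Relative clearance = 0.1302 + 0.43 + 0.15 = 0.7102.
Systemic exposure is inversely proportional to clearance, so the fold-change is 1 / 0.7102 = 1.41.

1.41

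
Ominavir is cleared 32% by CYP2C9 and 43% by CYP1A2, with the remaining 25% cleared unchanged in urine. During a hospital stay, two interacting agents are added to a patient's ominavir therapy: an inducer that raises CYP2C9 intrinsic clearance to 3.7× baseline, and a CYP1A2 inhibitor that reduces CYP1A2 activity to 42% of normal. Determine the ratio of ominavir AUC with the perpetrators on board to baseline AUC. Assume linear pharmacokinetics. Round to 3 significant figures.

0.619

The CYP2C9 pathway (32% of clearance) increases to 3.7× activity: 0.32 × 3.7 = 1.184.
The CYP1A2 pathway (43% of clearance) is reduced to 0.42× activity: 0.43 × 0.42 = 0.1806.
Non-CYP routes (25%) are unchanged.
New clearance relative to baseline: 1.184 + 0.1806 + 0.25 = 1.6146.
AUC ∝ 1/CL: fold-change = 1 / 1.6146 = 0.619.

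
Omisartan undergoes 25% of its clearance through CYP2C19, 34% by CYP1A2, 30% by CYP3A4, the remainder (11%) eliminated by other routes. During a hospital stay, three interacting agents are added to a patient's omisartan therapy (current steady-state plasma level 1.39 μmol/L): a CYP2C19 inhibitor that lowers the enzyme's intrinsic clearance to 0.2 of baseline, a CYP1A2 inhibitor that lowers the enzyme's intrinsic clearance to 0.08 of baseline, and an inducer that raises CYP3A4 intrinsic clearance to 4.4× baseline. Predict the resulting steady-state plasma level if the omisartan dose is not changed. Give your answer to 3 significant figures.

0.922 μmol/L

The CYP2C19 pathway (25% of clearance) drops to 0.2× activity: 0.25 × 0.2 = 0.05.
The CYP1A2 pathway (34% of clearance) falls to 0.08× activity: 0.34 × 0.08 = 0.0272.
The CYP3A4 pathway (30% of clearance) increases to 4.4× activity: 0.3 × 4.4 = 1.32.
Non-CYP routes (11%) are unchanged.
Relative clearance = 0.05 + 0.0272 + 1.32 + 0.11 = 1.5072.
Steady-state plasma level ∝ 1/CL: new value = 1.39 / 1.5072 = 0.922 μmol/L.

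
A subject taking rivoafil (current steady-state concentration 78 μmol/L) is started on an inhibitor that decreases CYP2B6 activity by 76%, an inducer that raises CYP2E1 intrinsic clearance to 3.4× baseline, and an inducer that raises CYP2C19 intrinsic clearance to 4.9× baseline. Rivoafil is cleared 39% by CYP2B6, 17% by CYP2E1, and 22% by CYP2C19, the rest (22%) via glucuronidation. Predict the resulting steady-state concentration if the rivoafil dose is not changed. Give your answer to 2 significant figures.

The CYP2B6 pathway (39% of clearance) falls to 0.24× activity: 0.39 × 0.24 = 0.0936.
The CYP2E1 pathway (17% of clearance) increases to 3.4× activity: 0.17 × 3.4 = 0.578.
The CYP2C19 pathway (22% of clearance) increases to 4.9× activity: 0.22 × 4.9 = 1.078.
The remaining 22% of clearance is unaffected.
CL_new/CL_old = 0.0936 + 0.578 + 1.078 + 0.22 = 1.9696.
New steady-state concentration = 78 / 1.9696 = 40 μmol/L (concentration scales inversely with clearance).

40 μmol/L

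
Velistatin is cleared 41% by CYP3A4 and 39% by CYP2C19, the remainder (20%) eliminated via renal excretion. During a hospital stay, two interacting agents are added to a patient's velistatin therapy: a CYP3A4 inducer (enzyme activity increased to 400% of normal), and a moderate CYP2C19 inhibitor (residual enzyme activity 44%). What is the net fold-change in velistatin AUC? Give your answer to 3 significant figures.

0.497

CYP3A4: 0.41 × 4 = 1.64
CYP2C19: 0.39 × 0.44 = 0.1716
Other: 0.2 (unchanged)
CL_new/CL_old = 1.64 + 0.1716 + 0.2 = 2.0116.
Because AUC varies inversely with clearance, the combined effect is 1 / 2.0116 = 0.497.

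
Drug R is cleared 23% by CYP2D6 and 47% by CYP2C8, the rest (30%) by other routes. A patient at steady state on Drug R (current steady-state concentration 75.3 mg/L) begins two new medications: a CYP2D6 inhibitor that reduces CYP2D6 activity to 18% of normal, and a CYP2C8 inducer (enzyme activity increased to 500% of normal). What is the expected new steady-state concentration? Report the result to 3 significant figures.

28.0 mg/L

The CYP2D6 pathway (23% of clearance) falls to 0.18× activity: 0.23 × 0.18 = 0.0414.
The CYP2C8 pathway (47% of clearance) increases to 5× activity: 0.47 × 5 = 2.35.
Non-CYP routes (30%) are unchanged.
New clearance relative to baseline: 0.0414 + 2.35 + 0.3 = 2.6914.
Dividing the baseline by the relative clearance: 75.3 / 2.6914 = 28.0 mg/L.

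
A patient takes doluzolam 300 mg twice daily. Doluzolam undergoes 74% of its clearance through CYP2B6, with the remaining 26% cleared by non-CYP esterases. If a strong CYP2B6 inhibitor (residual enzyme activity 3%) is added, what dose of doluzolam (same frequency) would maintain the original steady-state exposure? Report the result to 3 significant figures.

84.7 mg

CYP2B6: 0.74 × 0.03 = 0.0222
Other: 0.26 (unchanged)
Relative clearance = 0.0222 + 0.26 = 0.2822.
Exposure is unchanged when dose changes in proportion to clearance. New dose = 300 mg × 0.2822 = 84.7 mg.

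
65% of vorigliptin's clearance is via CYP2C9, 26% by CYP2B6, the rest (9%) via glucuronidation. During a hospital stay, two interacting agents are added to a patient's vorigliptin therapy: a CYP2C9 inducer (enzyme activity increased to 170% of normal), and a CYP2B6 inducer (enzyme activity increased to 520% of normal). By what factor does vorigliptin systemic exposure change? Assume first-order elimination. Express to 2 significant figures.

The CYP2C9 pathway (65% of clearance) rises to 1.7× activity: 0.65 × 1.7 = 1.105.
The CYP2B6 pathway (26% of clearance) is boosted to 5.2× activity: 0.26 × 5.2 = 1.352.
Non-CYP routes (9%) are unchanged.
CL_new/CL_old = 1.105 + 1.352 + 0.09 = 2.547.
Because systemic exposure varies inversely with clearance, the combined effect is 1 / 2.547 = 0.39.

0.39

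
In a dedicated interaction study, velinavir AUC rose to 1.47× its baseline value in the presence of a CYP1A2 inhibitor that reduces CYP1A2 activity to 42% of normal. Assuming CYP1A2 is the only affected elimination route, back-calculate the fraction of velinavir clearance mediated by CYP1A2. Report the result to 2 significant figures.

CL'/CL = 1 / 1.47 = 0.6803
0.42·fm + (1 − fm) = 0.6803
fm = (0.6803 − 1) / (0.42 − 1) = 0.55

0.55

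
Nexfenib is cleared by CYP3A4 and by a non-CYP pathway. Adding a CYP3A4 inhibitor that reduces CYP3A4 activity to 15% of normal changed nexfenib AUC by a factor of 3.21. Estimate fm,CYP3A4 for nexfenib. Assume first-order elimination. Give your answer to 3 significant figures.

CL'/CL = 1 / 3.21 = 0.3115
0.15·fm + (1 − fm) = 0.3115
fm = (0.3115 − 1) / (0.15 − 1) = 0.810

0.810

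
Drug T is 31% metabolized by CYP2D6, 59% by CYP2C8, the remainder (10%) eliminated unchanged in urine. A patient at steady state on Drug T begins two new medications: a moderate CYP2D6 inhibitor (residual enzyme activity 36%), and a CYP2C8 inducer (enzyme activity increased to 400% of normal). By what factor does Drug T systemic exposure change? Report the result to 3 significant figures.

The CYP2D6 pathway (31% of clearance) falls to 0.36× activity: 0.31 × 0.36 = 0.1116.
The CYP2C8 pathway (59% of clearance) is boosted to 4× activity: 0.59 × 4 = 2.36.
Non-CYP routes (10%) are unchanged.
Relative clearance = 0.1116 + 2.36 + 0.1 = 2.5716.
Systemic exposure ∝ 1/CL: fold-change = 1 / 2.5716 = 0.389.

0.389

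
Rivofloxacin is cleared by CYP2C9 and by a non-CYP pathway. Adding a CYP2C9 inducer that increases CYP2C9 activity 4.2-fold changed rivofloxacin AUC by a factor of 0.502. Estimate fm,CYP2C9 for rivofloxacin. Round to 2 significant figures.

0.31

CL'/CL = 1 / 0.502 = 1.992
4.2·fm + (1 − fm) = 1.992
fm = (1.992 − 1) / (4.2 − 1) = 0.31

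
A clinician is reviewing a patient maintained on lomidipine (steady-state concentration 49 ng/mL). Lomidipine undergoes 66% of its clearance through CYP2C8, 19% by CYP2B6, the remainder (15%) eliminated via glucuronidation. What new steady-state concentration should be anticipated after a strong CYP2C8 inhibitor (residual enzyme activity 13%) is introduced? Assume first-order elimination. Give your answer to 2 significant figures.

The CYP2C8 pathway (66% of clearance) is reduced to 0.13× activity: 0.66 × 0.13 = 0.0858.
CYP2B6 (19%) and the residual 15% are unaffected.
Relative clearance = 0.0858 + 0.19 + 0.15 = 0.4258.
With dosing unchanged, steady-state concentration scales as 1/CL: 49 / 0.4258 = 1.2 × 10² ng/mL.

1.2 × 10² ng/mL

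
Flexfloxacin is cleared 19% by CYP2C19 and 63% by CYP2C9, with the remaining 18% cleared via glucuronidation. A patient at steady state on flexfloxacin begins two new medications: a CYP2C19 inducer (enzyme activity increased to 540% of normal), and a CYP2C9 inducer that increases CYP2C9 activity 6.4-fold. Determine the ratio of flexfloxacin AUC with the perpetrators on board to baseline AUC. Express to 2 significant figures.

CYP2C19: 0.19 × 5.4 = 1.026
CYP2C9: 0.63 × 6.4 = 4.032
Other: 0.18 (unchanged)
CL_new/CL_old = 1.026 + 4.032 + 0.18 = 5.238.
Net AUC ratio = 1 / 5.238 = 0.19.

0.19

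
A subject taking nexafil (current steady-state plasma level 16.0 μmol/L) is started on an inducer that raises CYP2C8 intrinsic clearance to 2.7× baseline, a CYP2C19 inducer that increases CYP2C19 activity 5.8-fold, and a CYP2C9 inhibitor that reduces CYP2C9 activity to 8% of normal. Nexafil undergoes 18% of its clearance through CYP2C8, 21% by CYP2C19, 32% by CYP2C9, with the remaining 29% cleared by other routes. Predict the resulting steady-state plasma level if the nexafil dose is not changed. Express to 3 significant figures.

The CYP2C8 pathway (18% of clearance) is boosted to 2.7× activity: 0.18 × 2.7 = 0.486.
The CYP2C19 pathway (21% of clearance) is boosted to 5.8× activity: 0.21 × 5.8 = 1.218.
The CYP2C9 pathway (32% of clearance) is reduced to 0.08× activity: 0.32 × 0.08 = 0.0256.
Non-CYP routes (29%) are unchanged.
Relative clearance = 0.486 + 1.218 + 0.0256 + 0.29 = 2.0196.
Dividing the baseline by the relative clearance: 16.0 / 2.0196 = 7.92 μmol/L.

7.92 μmol/L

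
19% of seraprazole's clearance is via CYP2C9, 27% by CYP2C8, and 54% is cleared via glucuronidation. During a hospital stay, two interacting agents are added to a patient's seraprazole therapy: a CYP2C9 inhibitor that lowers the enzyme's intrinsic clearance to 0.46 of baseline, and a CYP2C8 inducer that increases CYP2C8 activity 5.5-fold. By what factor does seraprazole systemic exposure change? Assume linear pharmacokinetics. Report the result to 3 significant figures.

0.473

CYP2C9: 0.19 × 0.46 = 0.0874
CYP2C8: 0.27 × 5.5 = 1.485
Other: 0.54 (unchanged)
New clearance relative to baseline: 0.0874 + 1.485 + 0.54 = 2.1124.
Net systemic exposure ratio = 1 / 2.1124 = 0.473.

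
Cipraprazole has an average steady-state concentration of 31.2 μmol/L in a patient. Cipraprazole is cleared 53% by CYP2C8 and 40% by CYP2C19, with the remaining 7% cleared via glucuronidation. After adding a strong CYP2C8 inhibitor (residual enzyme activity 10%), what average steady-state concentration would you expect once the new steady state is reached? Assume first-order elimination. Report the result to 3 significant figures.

59.7 μmol/L

The CYP2C8 pathway (53% of clearance) falls to 0.1× activity: 0.53 × 0.1 = 0.053.
CYP2C19 (40%) and the residual 7% are unaffected.
CL_new/CL_old = 0.053 + 0.4 + 0.07 = 0.523.
Average steady-state concentration ∝ 1/CL, so new value = 31.2 / 0.523 = 59.7 μmol/L.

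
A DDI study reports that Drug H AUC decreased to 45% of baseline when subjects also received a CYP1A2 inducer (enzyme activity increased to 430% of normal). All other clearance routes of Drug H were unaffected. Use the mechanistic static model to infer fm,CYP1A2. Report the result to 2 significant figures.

0.37

Write x for the fraction cleared via CYP1A2. The observed AUC change means clearance rose to 1/0.450 = 2.222 of baseline.
Only the CYP1A2 route changed, so 2.222 = x·4.3 + (1 − x), giving x = 0.37.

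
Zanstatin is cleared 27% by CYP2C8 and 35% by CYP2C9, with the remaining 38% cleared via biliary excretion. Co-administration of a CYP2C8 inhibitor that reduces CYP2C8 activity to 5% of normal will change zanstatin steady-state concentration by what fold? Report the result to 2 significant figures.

1.3

The CYP2C8 pathway (27% of clearance) falls to 0.05× activity: 0.27 × 0.05 = 0.0135.
CYP2C9 (35%) and the residual 38% are unaffected.
Relative clearance = 0.0135 + 0.35 + 0.38 = 0.7435.
Since steady-state concentration ∝ 1/CL, the ratio is 1 / 0.7435 = 1.3.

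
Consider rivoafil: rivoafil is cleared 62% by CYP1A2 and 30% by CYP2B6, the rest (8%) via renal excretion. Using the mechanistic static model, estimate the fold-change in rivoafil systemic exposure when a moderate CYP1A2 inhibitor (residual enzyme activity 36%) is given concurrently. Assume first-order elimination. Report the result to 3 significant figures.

The CYP1A2 pathway (62% of clearance) drops to 0.36× activity: 0.62 × 0.36 = 0.2232.
CYP2B6 (30%) and the residual 8% are unaffected.
CL_new/CL_old = 0.2232 + 0.3 + 0.08 = 0.6032.
Systemic exposure ratio = CL_old/CL_new = 1 / 0.6032 = 1.66.

1.66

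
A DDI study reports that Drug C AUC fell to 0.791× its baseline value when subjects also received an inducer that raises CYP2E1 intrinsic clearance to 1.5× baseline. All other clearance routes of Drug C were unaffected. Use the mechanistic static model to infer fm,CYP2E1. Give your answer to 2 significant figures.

0.53

CL'/CL = 1 / 0.791 = 1.264
1.5·fm + (1 − fm) = 1.264
fm = (1.264 − 1) / (1.5 − 1) = 0.53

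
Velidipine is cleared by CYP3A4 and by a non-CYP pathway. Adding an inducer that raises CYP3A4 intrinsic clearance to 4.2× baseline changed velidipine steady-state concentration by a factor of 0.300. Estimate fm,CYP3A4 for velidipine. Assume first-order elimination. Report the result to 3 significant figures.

0.729

CL'/CL = 1 / 0.300 = 3.333
4.2·fm + (1 − fm) = 3.333
fm = (3.333 − 1) / (4.2 − 1) = 0.729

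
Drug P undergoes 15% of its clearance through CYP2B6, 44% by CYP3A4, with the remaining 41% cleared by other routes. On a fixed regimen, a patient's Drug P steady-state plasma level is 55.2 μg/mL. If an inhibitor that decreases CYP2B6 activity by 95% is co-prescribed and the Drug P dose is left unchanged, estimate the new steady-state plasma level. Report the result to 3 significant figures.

64.4 μg/mL

CYP2B6: 0.15 × 0.05 = 0.0075
CYP3A4: 0.44 (unchanged)
Other: 0.41 (unchanged)
New clearance relative to baseline: 0.0075 + 0.44 + 0.41 = 0.8575.
New steady-state plasma level = baseline ÷ relative clearance = 55.2 / 0.8575 = 64.4 μg/mL.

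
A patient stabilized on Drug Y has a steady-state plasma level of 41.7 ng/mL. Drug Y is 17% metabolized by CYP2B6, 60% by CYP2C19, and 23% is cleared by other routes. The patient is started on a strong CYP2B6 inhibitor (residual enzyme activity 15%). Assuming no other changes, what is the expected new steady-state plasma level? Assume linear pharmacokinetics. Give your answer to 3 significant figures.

48.7 ng/mL

The CYP2B6 pathway (17% of clearance) is reduced to 0.15× activity: 0.17 × 0.15 = 0.0255.
CYP2C19 (60%) and the residual 23% are unaffected.
CL_new/CL_old = 0.0255 + 0.6 + 0.23 = 0.8555.
New steady-state plasma level = baseline ÷ relative clearance = 41.7 / 0.8555 = 48.7 ng/mL.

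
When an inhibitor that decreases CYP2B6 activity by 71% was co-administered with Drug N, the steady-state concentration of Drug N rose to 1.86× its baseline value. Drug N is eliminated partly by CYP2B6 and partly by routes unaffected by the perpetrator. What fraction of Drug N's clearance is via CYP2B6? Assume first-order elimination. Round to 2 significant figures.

Call the CYP2B6 fraction fm. After the interaction, CL_new/CL_old = fm × 0.29 + (1 − fm).
Steady-state concentration ratio = 1 / (new CL fraction), so new CL fraction = 1 / 1.86 = 0.5376.
fm × 0.29 + 1 − fm = 0.5376  ⇒  fm × (0.29 − 1) = −0.4624  ⇒  fm = 0.65.

0.65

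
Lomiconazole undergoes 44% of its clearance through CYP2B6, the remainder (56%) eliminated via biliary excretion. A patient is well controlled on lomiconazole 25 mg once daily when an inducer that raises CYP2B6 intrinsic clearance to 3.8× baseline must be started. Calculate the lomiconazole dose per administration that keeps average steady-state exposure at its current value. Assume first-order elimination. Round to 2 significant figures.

56 mg

CYP2B6: 0.44 × 3.8 = 1.672
Other: 0.56 (unchanged)
New clearance relative to baseline: 1.672 + 0.56 = 2.232.
Css,avg = (dose rate)/CL, so holding Css fixed requires dose ∝ CL: 25 × 2.232 = 56 mg.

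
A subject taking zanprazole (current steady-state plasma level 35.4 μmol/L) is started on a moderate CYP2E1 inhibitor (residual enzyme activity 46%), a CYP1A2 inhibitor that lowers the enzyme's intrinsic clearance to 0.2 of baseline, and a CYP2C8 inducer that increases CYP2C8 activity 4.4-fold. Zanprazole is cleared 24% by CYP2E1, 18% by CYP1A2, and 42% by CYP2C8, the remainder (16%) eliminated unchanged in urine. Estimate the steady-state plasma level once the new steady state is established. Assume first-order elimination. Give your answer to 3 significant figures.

The CYP2E1 pathway (24% of clearance) falls to 0.46× activity: 0.24 × 0.46 = 0.1104.
The CYP1A2 pathway (18% of clearance) falls to 0.2× activity: 0.18 × 0.2 = 0.036.
The CYP2C8 pathway (42% of clearance) is boosted to 4.4× activity: 0.42 × 4.4 = 1.848.
The remaining 16% of clearance is unaffected.
Relative clearance = 0.1104 + 0.036 + 1.848 + 0.16 = 2.1544.
New steady-state plasma level = 35.4 / 2.1544 = 16.4 μmol/L (concentration scales inversely with clearance).

16.4 μmol/L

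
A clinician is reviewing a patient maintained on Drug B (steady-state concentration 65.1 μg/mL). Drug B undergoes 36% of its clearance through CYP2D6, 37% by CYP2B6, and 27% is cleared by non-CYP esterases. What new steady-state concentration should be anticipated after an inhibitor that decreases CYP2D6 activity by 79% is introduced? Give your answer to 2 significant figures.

91 μg/mL

The CYP2D6 pathway (36% of clearance) is reduced to 0.21× activity: 0.36 × 0.21 = 0.0756.
CYP2B6 (37%) and the residual 27% are unaffected.
New clearance relative to baseline: 0.0756 + 0.37 + 0.27 = 0.7156.
With dosing unchanged, steady-state concentration scales as 1/CL: 65.1 / 0.7156 = 91 μg/mL.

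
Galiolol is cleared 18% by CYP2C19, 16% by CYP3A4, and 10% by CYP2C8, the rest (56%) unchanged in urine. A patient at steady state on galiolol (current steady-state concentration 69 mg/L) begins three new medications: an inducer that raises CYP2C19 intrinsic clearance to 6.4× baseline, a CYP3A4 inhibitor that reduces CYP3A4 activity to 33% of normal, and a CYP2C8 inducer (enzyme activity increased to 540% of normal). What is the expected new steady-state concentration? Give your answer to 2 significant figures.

30 mg/L

The CYP2C19 pathway (18% of clearance) rises to 6.4× activity: 0.18 × 6.4 = 1.152.
The CYP3A4 pathway (16% of clearance) is reduced to 0.33× activity: 0.16 × 0.33 = 0.0528.
The CYP2C8 pathway (10% of clearance) increases to 5.4× activity: 0.1 × 5.4 = 0.54.
The remaining 56% of clearance is unaffected.
Relative clearance = 1.152 + 0.0528 + 0.54 + 0.56 = 2.3048.
Dividing the baseline by the relative clearance: 69 / 2.3048 = 30 mg/L.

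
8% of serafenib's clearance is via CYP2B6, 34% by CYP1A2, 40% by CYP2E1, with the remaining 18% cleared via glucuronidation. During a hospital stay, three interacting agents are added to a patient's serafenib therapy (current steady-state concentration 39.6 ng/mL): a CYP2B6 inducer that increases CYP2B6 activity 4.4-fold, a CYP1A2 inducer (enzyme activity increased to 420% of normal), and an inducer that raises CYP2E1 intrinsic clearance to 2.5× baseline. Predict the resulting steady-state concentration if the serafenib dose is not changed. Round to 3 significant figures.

The CYP2B6 pathway (8% of clearance) rises to 4.4× activity: 0.08 × 4.4 = 0.352.
The CYP1A2 pathway (34% of clearance) is boosted to 4.2× activity: 0.34 × 4.2 = 1.428.
The CYP2E1 pathway (40% of clearance) is boosted to 2.5× activity: 0.4 × 2.5 = 1.
Non-CYP routes (18%) are unchanged.
CL_new/CL_old = 0.352 + 1.428 + 1 + 0.18 = 2.96.
New steady-state concentration = 39.6 / 2.96 = 13.4 ng/mL (concentration scales inversely with clearance).

13.4 ng/mL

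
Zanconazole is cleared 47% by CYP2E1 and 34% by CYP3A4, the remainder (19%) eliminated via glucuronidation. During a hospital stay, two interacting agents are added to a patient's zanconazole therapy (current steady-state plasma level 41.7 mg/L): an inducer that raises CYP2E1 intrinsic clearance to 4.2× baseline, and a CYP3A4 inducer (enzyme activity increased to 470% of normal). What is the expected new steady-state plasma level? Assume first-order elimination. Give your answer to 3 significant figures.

11.1 mg/L

The CYP2E1 pathway (47% of clearance) rises to 4.2× activity: 0.47 × 4.2 = 1.974.
The CYP3A4 pathway (34% of clearance) rises to 4.7× activity: 0.34 × 4.7 = 1.598.
The remaining 19% of clearance is unaffected.
Relative clearance = 1.974 + 1.598 + 0.19 = 3.762.
Dividing the baseline by the relative clearance: 41.7 / 3.762 = 11.1 mg/L.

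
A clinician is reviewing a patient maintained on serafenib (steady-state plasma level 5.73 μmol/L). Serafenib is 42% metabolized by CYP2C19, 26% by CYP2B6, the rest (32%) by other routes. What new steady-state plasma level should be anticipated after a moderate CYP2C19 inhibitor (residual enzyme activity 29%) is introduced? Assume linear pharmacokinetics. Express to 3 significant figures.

8.16 μmol/L

The CYP2C19 pathway (42% of clearance) falls to 0.29× activity: 0.42 × 0.29 = 0.1218.
CYP2B6 (26%) and the residual 32% are unaffected.
CL_new/CL_old = 0.1218 + 0.26 + 0.32 = 0.7018.
New steady-state plasma level = baseline ÷ relative clearance = 5.73 / 0.7018 = 8.16 μmol/L.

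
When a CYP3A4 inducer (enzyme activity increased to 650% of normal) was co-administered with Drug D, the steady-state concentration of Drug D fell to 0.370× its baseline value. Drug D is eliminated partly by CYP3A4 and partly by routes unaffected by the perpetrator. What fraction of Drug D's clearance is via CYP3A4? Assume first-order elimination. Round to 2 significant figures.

0.31

CL'/CL = 1 / 0.370 = 2.703
6.5·fm + (1 − fm) = 2.703
fm = (2.703 − 1) / (6.5 − 1) = 0.31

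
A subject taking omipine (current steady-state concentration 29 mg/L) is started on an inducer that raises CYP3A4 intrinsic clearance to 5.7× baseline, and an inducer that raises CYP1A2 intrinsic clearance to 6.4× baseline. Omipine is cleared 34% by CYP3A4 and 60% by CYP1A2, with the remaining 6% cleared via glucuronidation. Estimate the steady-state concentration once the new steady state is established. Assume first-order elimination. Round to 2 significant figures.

5.0 mg/L

CYP3A4: 0.34 × 5.7 = 1.938
CYP1A2: 0.6 × 6.4 = 3.84
Other: 0.06 (unchanged)
Relative clearance = 1.938 + 3.84 + 0.06 = 5.838.
New steady-state concentration = 29 / 5.838 = 5.0 mg/L (concentration scales inversely with clearance).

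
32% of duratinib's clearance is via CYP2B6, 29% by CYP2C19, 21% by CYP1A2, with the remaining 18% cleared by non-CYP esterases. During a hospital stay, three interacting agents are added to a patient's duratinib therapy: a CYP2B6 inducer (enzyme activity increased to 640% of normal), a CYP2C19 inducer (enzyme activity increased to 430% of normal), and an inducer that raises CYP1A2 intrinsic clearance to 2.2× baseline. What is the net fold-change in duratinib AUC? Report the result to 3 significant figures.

The CYP2B6 pathway (32% of clearance) rises to 6.4× activity: 0.32 × 6.4 = 2.048.
The CYP2C19 pathway (29% of clearance) increases to 4.3× activity: 0.29 × 4.3 = 1.247.
The CYP1A2 pathway (21% of clearance) is boosted to 2.2× activity: 0.21 × 2.2 = 0.462.
The remaining 18% of clearance is unaffected.
CL_new/CL_old = 2.048 + 1.247 + 0.462 + 0.18 = 3.937.
Because AUC varies inversely with clearance, the combined effect is 1 / 3.937 = 0.254.

0.254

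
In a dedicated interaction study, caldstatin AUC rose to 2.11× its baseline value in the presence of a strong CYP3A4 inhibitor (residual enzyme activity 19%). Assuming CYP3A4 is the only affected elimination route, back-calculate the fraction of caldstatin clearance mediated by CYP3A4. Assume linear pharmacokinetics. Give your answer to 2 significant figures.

0.65

Write x for the fraction cleared via CYP3A4. The observed AUC change means clearance fell to 1/2.11 = 0.4739 of baseline.
Setting x·0.19 + (1 − x) = 0.4739 and solving: x = (0.4739 − 1)/(0.19 − 1) = 0.65.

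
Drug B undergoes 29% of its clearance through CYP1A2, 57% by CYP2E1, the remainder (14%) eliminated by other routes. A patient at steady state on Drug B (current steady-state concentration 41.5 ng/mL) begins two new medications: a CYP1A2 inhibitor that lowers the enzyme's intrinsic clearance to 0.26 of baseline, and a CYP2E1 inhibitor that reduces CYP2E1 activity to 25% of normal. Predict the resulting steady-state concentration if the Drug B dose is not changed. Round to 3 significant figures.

The CYP1A2 pathway (29% of clearance) is reduced to 0.26× activity: 0.29 × 0.26 = 0.0754.
The CYP2E1 pathway (57% of clearance) is reduced to 0.25× activity: 0.57 × 0.25 = 0.1425.
The remaining 14% of clearance is unaffected.
CL_new/CL_old = 0.0754 + 0.1425 + 0.14 = 0.3579.
New steady-state concentration = 41.5 / 0.3579 = 116 ng/mL (concentration scales inversely with clearance).

116 ng/mL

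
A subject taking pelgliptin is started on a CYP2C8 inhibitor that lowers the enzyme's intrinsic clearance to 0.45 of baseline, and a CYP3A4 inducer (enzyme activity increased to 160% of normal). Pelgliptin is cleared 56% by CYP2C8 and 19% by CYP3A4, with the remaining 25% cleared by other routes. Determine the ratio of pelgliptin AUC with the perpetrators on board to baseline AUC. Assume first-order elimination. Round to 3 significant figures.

1.24

The CYP2C8 pathway (56% of clearance) is reduced to 0.45× activity: 0.56 × 0.45 = 0.252.
The CYP3A4 pathway (19% of clearance) increases to 1.6× activity: 0.19 × 1.6 = 0.304.
The remaining 25% of clearance is unaffected.
CL_new/CL_old = 0.252 + 0.304 + 0.25 = 0.806.
AUC ∝ 1/CL: fold-change = 1 / 0.806 = 1.24.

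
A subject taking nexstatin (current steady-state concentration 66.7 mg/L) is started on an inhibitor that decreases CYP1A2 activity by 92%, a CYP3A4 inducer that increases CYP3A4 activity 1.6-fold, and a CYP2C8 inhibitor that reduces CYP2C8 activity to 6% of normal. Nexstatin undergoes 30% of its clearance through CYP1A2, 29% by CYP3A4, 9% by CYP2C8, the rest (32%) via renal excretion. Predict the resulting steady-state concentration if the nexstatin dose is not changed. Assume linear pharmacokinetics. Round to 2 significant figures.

The CYP1A2 pathway (30% of clearance) is reduced to 0.08× activity: 0.3 × 0.08 = 0.024.
The CYP3A4 pathway (29% of clearance) is boosted to 1.6× activity: 0.29 × 1.6 = 0.464.
The CYP2C8 pathway (9% of clearance) is reduced to 0.06× activity: 0.09 × 0.06 = 0.0054.
Non-CYP routes (32%) are unchanged.
Relative clearance = 0.024 + 0.464 + 0.0054 + 0.32 = 0.8134.
Steady-state concentration ∝ 1/CL: new value = 66.7 / 0.8134 = 82 mg/L.

82 mg/L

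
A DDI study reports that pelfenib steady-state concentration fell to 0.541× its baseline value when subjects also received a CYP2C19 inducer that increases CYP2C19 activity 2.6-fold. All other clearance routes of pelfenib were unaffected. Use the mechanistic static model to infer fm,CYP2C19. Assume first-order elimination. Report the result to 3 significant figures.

0.530

Let fm be the CYP2C19 fraction. New clearance relative to baseline = fm × 2.6 + (1 − fm).
Steady-state concentration ratio = 1 / (new CL fraction), so new CL fraction = 1 / 0.541 = 1.848.
fm × 2.6 + 1 − fm = 1.848  ⇒  fm × (2.6 − 1) = 0.8484  ⇒  fm = 0.530.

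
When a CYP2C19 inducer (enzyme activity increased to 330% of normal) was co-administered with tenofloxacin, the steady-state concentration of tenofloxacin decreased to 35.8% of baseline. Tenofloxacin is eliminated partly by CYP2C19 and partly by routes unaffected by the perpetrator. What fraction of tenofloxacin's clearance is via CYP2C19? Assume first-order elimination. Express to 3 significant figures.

CL'/CL = 1 / 0.358 = 2.793
3.3·fm + (1 − fm) = 2.793
fm = (2.793 − 1) / (3.3 − 1) = 0.780

0.780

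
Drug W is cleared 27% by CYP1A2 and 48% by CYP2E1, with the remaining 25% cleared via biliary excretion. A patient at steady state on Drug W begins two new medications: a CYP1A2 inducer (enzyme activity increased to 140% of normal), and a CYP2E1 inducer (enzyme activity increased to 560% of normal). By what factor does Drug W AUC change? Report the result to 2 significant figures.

0.30

CYP1A2: 0.27 × 1.4 = 0.378
CYP2E1: 0.48 × 5.6 = 2.688
Other: 0.25 (unchanged)
CL_new/CL_old = 0.378 + 2.688 + 0.25 = 3.316.
AUC ∝ 1/CL: fold-change = 1 / 3.316 = 0.30.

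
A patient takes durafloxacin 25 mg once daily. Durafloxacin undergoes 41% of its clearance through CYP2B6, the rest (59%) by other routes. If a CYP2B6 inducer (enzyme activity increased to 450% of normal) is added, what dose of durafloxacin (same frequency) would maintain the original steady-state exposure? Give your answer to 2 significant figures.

The CYP2B6 pathway (41% of clearance) is boosted to 4.5× activity: 0.41 × 4.5 = 1.845.
The remaining 59% of clearance is unaffected.
Relative clearance = 1.845 + 0.59 = 2.435.
Exposure is unchanged when dose changes in proportion to clearance. New dose = 25 mg × 2.435 = 61 mg.

61 mg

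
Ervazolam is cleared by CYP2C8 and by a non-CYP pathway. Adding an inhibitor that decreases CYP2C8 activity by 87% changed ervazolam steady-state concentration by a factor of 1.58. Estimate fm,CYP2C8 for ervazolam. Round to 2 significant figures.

CL'/CL = 1 / 1.58 = 0.6329
0.13·fm + (1 − fm) = 0.6329
fm = (0.6329 − 1) / (0.13 − 1) = 0.42

0.42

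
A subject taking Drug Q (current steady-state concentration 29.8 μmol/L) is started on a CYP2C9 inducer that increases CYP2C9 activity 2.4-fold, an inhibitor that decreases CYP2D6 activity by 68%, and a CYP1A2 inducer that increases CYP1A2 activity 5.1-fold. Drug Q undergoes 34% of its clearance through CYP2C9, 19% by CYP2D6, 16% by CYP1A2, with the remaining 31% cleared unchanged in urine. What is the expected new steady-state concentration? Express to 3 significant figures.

The CYP2C9 pathway (34% of clearance) is boosted to 2.4× activity: 0.34 × 2.4 = 0.816.
The CYP2D6 pathway (19% of clearance) falls to 0.32× activity: 0.19 × 0.32 = 0.0608.
The CYP1A2 pathway (16% of clearance) rises to 5.1× activity: 0.16 × 5.1 = 0.816.
Non-CYP routes (31%) are unchanged.
New clearance relative to baseline: 0.816 + 0.0608 + 0.816 + 0.31 = 2.0028.
Steady-state concentration ∝ 1/CL: new value = 29.8 / 2.0028 = 14.9 μmol/L.

14.9 μmol/L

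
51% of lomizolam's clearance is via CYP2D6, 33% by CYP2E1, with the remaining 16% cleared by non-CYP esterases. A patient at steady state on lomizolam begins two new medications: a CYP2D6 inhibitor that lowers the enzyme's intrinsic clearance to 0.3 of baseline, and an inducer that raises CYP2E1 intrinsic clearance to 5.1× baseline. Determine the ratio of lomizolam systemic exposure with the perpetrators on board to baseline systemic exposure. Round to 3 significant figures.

0.501

The CYP2D6 pathway (51% of clearance) falls to 0.3× activity: 0.51 × 0.3 = 0.153.
The CYP2E1 pathway (33% of clearance) increases to 5.1× activity: 0.33 × 5.1 = 1.683.
The remaining 16% of clearance is unaffected.
New clearance relative to baseline: 0.153 + 1.683 + 0.16 = 1.996.
Systemic exposure ∝ 1/CL: fold-change = 1 / 1.996 = 0.501.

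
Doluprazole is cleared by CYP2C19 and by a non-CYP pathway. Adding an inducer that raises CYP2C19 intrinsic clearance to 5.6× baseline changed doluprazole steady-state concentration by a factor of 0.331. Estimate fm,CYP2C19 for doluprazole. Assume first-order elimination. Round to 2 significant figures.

CL'/CL = 1 / 0.331 = 3.021
5.6·fm + (1 − fm) = 3.021
fm = (3.021 − 1) / (5.6 − 1) = 0.44

0.44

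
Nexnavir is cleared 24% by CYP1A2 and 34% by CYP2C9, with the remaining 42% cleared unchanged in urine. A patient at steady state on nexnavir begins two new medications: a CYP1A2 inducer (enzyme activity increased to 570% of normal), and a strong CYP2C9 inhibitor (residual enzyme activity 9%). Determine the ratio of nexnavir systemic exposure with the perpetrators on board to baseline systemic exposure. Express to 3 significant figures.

0.550

CYP1A2: 0.24 × 5.7 = 1.368
CYP2C9: 0.34 × 0.09 = 0.0306
Other: 0.42 (unchanged)
CL_new/CL_old = 1.368 + 0.0306 + 0.42 = 1.8186.
Net systemic exposure ratio = 1 / 1.8186 = 0.550.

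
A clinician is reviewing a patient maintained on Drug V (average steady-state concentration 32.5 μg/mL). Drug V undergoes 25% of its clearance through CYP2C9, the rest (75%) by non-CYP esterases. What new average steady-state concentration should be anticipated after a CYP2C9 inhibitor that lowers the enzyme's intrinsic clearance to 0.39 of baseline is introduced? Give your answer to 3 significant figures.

38.3 μg/mL

The CYP2C9 pathway (25% of clearance) falls to 0.39× activity: 0.25 × 0.39 = 0.0975.
The remaining 75% of clearance is unaffected.
Relative clearance = 0.0975 + 0.75 = 0.8475.
Average steady-state concentration ∝ 1/CL, so new value = 32.5 / 0.8475 = 38.3 μg/mL.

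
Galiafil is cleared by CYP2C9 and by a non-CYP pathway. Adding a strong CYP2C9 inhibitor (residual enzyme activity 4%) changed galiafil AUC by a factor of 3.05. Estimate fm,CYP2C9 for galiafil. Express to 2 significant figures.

Write x for the fraction cleared via CYP2C9. The observed AUC change means clearance fell to 1/3.05 = 0.3279 of baseline.
Setting x·0.04 + (1 − x) = 0.3279 and solving: x = (0.3279 − 1)/(0.04 − 1) = 0.70.

0.70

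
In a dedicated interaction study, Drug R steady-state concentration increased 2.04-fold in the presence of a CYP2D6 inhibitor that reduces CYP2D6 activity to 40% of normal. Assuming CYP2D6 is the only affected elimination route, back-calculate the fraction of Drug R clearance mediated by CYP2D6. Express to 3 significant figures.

Write x for the fraction cleared via CYP2D6. The observed steady-state concentration change means clearance fell to 1/2.04 = 0.4902 of baseline.
Only the CYP2D6 route changed, so 0.4902 = x·0.4 + (1 − x), giving x = 0.850.

0.850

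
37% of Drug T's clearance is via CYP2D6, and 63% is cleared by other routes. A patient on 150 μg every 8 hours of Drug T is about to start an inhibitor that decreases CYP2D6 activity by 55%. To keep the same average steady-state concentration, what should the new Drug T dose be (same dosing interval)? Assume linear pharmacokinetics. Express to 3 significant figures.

119 μg

The CYP2D6 pathway (37% of clearance) falls to 0.45× activity: 0.37 × 0.45 = 0.1665.
The remaining 63% of clearance is unaffected.
New clearance relative to baseline: 0.1665 + 0.63 = 0.7965.
Exposure is unchanged when dose changes in proportion to clearance. New dose = 150 μg × 0.7965 = 119 μg.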